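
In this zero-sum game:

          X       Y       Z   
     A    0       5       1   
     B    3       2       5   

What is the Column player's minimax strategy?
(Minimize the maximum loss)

Column should play X, value = 3

Work:
Column player minimizes Row's maximum payoff:
Column X: max payoff to Row = 3
Column Y: max payoff to Row = 5
Column Z: max payoff to Row = 5
Minimum is 3, achieved by column X.
Minimax strategy: X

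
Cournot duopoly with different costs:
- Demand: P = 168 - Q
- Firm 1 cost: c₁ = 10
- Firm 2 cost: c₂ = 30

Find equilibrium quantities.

q₁* = 59.33, q₂* = 39.33

Work:
Reaction: q₁ = (168 - 10 - q₂)/2
Reaction: q₂ = (168 - 30 - q₁)/2
Solve simultaneously:
q₁* = (168 - 2×10 + 30)/3 = 59.33
q₂* = (168 - 2×30 + 10)/3 = 39.33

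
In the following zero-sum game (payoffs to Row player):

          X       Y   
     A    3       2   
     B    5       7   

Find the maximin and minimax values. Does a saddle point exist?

Maximin = 5, Minimax = 5, Saddle: True

Work:
Row minimums: [2, 5] → maximin = 5
Column maximums: [5, 7] → minimax = 5
Saddle point exists! Game value = 5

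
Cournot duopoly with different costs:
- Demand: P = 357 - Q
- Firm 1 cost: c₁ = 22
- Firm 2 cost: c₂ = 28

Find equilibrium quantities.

q₁* = 113.67, q₂* = 107.67

Work:
Reaction: q₁ = (357 - 22 - q₂)/2
Reaction: q₂ = (357 - 28 - q₁)/2
Solve simultaneously:
q₁* = (357 - 2×22 + 28)/3 = 113.67
q₂* = (357 - 2×28 + 22)/3 = 107.67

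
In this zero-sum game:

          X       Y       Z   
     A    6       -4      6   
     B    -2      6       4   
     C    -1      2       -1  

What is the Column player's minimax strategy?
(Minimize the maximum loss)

Column should play X or Y or Z (all achieve the minimum), value = 6

Work:
Column player minimizes Row's maximum payoff:
Column X: max payoff to Row = 6
Column Y: max payoff to Row = 6
Column Z: max payoff to Row = 6
Minimum is 6, achieved by columns X, Y, Z (tied).
Each of X or Y or Z is a minimax strategy.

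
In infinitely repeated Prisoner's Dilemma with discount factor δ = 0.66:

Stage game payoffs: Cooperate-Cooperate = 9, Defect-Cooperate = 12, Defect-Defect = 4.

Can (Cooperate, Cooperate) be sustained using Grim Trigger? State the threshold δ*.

δ* = 0.375; since δ = 0.66 ≥ 0.375, cooperation can be sustained

Work:
For Grim Trigger:
Cooperate forever: 9/(1-δ)
Defect then punished: 12 + 4·δ/(1-δ)
Need: 9/(1-δ) ≥ 12 + 4·δ/(1-δ)
Solving: δ ≥ (T-R)/(T-P) = (12-9)/(12-4) = 0.375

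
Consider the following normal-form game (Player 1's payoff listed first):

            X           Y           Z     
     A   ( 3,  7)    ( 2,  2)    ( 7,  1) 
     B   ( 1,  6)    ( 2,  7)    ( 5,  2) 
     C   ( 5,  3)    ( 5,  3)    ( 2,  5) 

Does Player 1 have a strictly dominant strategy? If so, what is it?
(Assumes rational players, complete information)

No strictly dominant strategy exists for Player 1

Work:
A strategy strictly dominates another if it gives a strictly higher payoff against every opponent action. Compare each pair of P1's strategies column-by-column:
  A vs B: [3 vs 1, 2 vs 2, 7 vs 5] → A does not strictly dominate B (column Y: 2 ≤ 2)
  A vs C: [3 vs 5, 2 vs 5, 7 vs 2] → A does not strictly dominate C (column X: 3 ≤ 5)
  B vs A: [1 vs 3, 2 vs 2, 5 vs 7] → B does not strictly dominate A (column X: 1 ≤ 3)
  B vs C: [1 vs 5, 2 vs 5, 5 vs 2] → B does not strictly dominate C (column X: 1 ≤ 5)
  C vs A: [5 vs 3, 5 vs 2, 2 vs 7] → C does not strictly dominate A (column Z: 2 ≤ 7)
  C vs B: [5 vs 1, 5 vs 2, 2 vs 5] → C does not strictly dominate B (column Z: 2 ≤ 5)
No single strategy strictly dominates all others → no strictly dominant strategy.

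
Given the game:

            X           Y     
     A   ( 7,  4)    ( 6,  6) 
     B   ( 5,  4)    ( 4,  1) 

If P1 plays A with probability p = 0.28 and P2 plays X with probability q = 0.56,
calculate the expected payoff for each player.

E[P1] = 5.12, E[P2] = 3.296

Work:
E[P1] = p·q·π₁(A,X) + p·(1-q)·π₁(A,Y) + (1-p)·q·π₁(B,X) + (1-p)·(1-q)·π₁(B,Y)
= 0.28·0.56·7 + 0.28·0.44·6 + 0.72·0.56·5 + 0.72·0.44·4
= 5.12

E[P2] = 3.296 (similar calculation)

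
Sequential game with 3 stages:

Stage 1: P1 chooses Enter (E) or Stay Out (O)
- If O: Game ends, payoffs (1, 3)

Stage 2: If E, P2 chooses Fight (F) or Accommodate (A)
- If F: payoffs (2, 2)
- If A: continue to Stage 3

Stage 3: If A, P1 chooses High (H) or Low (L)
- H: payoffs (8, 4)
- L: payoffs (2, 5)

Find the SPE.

SPE: (E, A, H); Outcome (8, 4)

Work:
Stage 3: P1 chooses H (8 vs 2)
Stage 2: P2: F->2, A->4 (anticipating H). Choose A
Stage 1: P1: O->1, E->8 (anticipating A, H). Choose E
SPE path: E -> A -> H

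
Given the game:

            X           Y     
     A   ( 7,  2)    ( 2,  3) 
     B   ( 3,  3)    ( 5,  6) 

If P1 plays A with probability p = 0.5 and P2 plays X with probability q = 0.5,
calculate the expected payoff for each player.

E[P1] = 4.25, E[P2] = 3.5

Work:
E[P1] = p·q·π₁(A,X) + p·(1-q)·π₁(A,Y) + (1-p)·q·π₁(B,X) + (1-p)·(1-q)·π₁(B,Y)
= 0.5·0.5·7 + 0.5·0.5·2 + 0.5·0.5·3 + 0.5·0.5·5
= 4.25

E[P2] = 3.5 (similar calculation)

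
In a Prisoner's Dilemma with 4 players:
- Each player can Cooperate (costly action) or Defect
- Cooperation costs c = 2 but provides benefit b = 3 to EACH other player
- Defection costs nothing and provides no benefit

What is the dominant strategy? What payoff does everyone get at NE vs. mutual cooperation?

Dominant: Defect; NE payoff = 0; Coop payoff = 7

Work:
Defect dominates (saves cost c = 2, benefit to others is external)
NE: All defect → everyone gets 0
If all cooperate: each receives (3)×3 - 2 = 7
Social dilemma: 7 > 0 but NE gives 0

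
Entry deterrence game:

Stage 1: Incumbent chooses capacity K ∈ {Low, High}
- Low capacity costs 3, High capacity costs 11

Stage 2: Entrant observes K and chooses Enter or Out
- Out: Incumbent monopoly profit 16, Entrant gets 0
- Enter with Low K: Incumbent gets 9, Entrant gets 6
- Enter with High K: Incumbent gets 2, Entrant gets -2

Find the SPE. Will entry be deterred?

SPE: (Low, Enter|Low, Out|High); Entry not deterred. Incumbent net profit = 6, Entrant gets 6

Work:
After Low K: Entrant enters (6 > 0)
After High K: Entrant stays out (-2 < 0)
Incumbent: Low → 9−3=6, High → 16−11=5
Incumbent chooses Low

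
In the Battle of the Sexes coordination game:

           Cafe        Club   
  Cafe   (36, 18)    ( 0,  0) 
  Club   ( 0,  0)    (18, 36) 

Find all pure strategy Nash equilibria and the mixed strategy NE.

Pure NE: (Cafe, Cafe) and (Club, Club); Mixed NE: p = 0.6667, q = 0.3333

Work:
Check pure NE:
(Cafe, Cafe): (36, 18) - no unilateral deviation beneficial
(Club, Club): (18, 36) - no unilateral deviation beneficial
Mixed NE: P1 plays Cafe with p = 0.6667, P2 plays Cafe with q = 0.3333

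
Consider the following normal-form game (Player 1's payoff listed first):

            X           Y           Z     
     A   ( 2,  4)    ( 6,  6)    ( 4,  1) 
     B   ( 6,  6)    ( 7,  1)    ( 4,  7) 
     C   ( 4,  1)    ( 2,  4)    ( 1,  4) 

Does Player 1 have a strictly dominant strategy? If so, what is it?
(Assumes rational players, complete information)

No strictly dominant strategy exists for Player 1

Work:
A strategy strictly dominates another if it gives a strictly higher payoff against every opponent action. Compare each pair of P1's strategies column-by-column:
  A vs B: [2 vs 6, 6 vs 7, 4 vs 4] → A does not strictly dominate B (column X: 2 ≤ 6)
  A vs C: [2 vs 4, 6 vs 2, 4 vs 1] → A does not strictly dominate C (column X: 2 ≤ 4)
  B vs A: [6 vs 2, 7 vs 6, 4 vs 4] → B does not strictly dominate A (column Z: 4 ≤ 4)
  B vs C: [6 vs 4, 7 vs 2, 4 vs 1] → B strictly dominates C
  C vs A: [4 vs 2, 2 vs 6, 1 vs 4] → C does not strictly dominate A (column Y: 2 ≤ 6)
  C vs B: [4 vs 6, 2 vs 7, 1 vs 4] → C does not strictly dominate B (column X: 4 ≤ 6)
No single strategy strictly dominates all others → no strictly dominant strategy.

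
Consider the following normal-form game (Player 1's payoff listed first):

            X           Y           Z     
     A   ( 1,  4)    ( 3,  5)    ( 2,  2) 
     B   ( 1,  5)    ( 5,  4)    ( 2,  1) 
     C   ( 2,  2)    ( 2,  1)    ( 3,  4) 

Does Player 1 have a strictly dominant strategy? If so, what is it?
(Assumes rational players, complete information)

No strictly dominant strategy exists for Player 1

Work:
A strategy strictly dominates another if it gives a strictly higher payoff against every opponent action. Compare each pair of P1's strategies column-by-column:
  A vs B: [1 vs 1, 3 vs 5, 2 vs 2] → A does not strictly dominate B (column X: 1 ≤ 1)
  A vs C: [1 vs 2, 3 vs 2, 2 vs 3] → A does not strictly dominate C (column X: 1 ≤ 2)
  B vs A: [1 vs 1, 5 vs 3, 2 vs 2] → B does not strictly dominate A (column X: 1 ≤ 1)
  B vs C: [1 vs 2, 5 vs 2, 2 vs 3] → B does not strictly dominate C (column X: 1 ≤ 2)
  C vs A: [2 vs 1, 2 vs 3, 3 vs 2] → C does not strictly dominate A (column Y: 2 ≤ 3)
  C vs B: [2 vs 1, 2 vs 5, 3 vs 2] → C does not strictly dominate B (column Y: 2 ≤ 5)
No single strategy strictly dominates all others → no strictly dominant strategy.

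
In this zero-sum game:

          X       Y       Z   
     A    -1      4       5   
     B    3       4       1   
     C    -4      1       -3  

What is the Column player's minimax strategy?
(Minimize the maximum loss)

Column should play X, value = 3

Work:
Column player minimizes Row's maximum payoff:
Column X: max payoff to Row = 3
Column Y: max payoff to Row = 4
Column Z: max payoff to Row = 5
Minimum is 3, achieved by column X.
Minimax strategy: X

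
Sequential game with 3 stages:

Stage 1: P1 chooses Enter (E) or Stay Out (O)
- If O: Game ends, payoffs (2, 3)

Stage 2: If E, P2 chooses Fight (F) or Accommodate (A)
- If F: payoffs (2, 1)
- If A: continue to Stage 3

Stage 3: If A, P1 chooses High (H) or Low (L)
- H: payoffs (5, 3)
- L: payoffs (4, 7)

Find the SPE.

SPE: (E, A, H); Outcome (5, 3)

Work:
Stage 3: P1 chooses H (5 vs 4)
Stage 2: P2: F->1, A->3 (anticipating H). Choose A
Stage 1: P1: O->2, E->5 (anticipating A, H). Choose E
SPE path: E -> A -> H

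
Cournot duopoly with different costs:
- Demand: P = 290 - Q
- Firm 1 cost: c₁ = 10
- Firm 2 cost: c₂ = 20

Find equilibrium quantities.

q₁* = 96.67, q₂* = 86.67

Work:
Reaction: q₁ = (290 - 10 - q₂)/2
Reaction: q₂ = (290 - 20 - q₁)/2
Solve simultaneously:
q₁* = (290 - 2×10 + 20)/3 = 96.67
q₂* = (290 - 2×20 + 10)/3 = 86.67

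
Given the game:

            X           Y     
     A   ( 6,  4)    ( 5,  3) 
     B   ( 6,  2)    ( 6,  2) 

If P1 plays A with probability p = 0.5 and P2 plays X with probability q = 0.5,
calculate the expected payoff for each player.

E[P1] = 5.75, E[P2] = 2.75

Work:
E[P1] = p·q·π₁(A,X) + p·(1-q)·π₁(A,Y) + (1-p)·q·π₁(B,X) + (1-p)·(1-q)·π₁(B,Y)
= 0.5·0.5·6 + 0.5·0.5·5 + 0.5·0.5·6 + 0.5·0.5·6
= 5.75

E[P2] = 2.75 (similar calculation)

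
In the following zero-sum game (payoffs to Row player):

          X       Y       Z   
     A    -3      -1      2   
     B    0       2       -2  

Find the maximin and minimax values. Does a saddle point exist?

Maximin = -2, Minimax = 0, Saddle: False

Work:
Row minimums: [-3, -2] → maximin = -2
Column maximums: [0, 2, 2] → minimax = 0
No saddle point (maximin ≠ minimax). Mixed strategy needed.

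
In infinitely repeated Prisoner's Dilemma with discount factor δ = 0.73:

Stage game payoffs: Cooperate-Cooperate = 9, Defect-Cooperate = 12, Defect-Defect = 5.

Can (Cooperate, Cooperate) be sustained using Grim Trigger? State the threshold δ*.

δ* = 0.4286; since δ = 0.73 ≥ 0.4286, cooperation can be sustained

Work:
For Grim Trigger:
Cooperate forever: 9/(1-δ)
Defect then punished: 12 + 5·δ/(1-δ)
Need: 9/(1-δ) ≥ 12 + 5·δ/(1-δ)
Solving: δ ≥ (T-R)/(T-P) = (12-9)/(12-5) = 0.4286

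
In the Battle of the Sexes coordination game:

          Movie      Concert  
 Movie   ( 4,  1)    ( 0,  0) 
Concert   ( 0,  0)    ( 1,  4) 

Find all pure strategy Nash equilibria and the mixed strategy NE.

Pure NE: (Movie, Movie) and (Concert, Concert); Mixed NE: p = 0.8, q = 0.2

Work:
Check pure NE:
(Movie, Movie): (4, 1) - no unilateral deviation beneficial
(Concert, Concert): (1, 4) - no unilateral deviation beneficial
Mixed NE: P1 plays Movie with p = 0.8, P2 plays Movie with q = 0.2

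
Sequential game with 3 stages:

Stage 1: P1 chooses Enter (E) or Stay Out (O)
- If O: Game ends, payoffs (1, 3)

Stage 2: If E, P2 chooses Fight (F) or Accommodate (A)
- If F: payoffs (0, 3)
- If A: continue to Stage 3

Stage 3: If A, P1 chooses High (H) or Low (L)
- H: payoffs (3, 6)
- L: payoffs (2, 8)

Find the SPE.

SPE: (E, A, H); Outcome (3, 6)

Work:
Stage 3: P1 chooses H (3 vs 2)
Stage 2: P2: F->3, A->6 (anticipating H). Choose A
Stage 1: P1: O->1, E->3 (anticipating A, H). Choose E
SPE path: E -> A -> H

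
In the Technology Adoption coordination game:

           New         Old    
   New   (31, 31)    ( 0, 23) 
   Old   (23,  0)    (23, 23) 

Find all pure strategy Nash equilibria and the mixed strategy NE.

Pure NE: (New, New) and (Old, Old); Mixed NE: p = 0.7419, q = 0.7419

Work:
Check pure NE:
(New, New): (31, 31) - no unilateral deviation beneficial
(Old, Old): (23, 23) - no unilateral deviation beneficial
Mixed NE: P1 plays New with p = 0.7419, P2 plays New with q = 0.7419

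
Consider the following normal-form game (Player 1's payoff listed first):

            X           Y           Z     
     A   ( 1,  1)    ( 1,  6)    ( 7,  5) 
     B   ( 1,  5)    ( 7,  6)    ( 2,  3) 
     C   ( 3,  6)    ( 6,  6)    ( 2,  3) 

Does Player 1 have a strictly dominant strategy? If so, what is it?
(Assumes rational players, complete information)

No strictly dominant strategy exists for Player 1

Work:
A strategy strictly dominates another if it gives a strictly higher payoff against every opponent action. Compare each pair of P1's strategies column-by-column:
  A vs B: [1 vs 1, 1 vs 7, 7 vs 2] → A does not strictly dominate B (column X: 1 ≤ 1)
  A vs C: [1 vs 3, 1 vs 6, 7 vs 2] → A does not strictly dominate C (column X: 1 ≤ 3)
  B vs A: [1 vs 1, 7 vs 1, 2 vs 7] → B does not strictly dominate A (column X: 1 ≤ 1)
  B vs C: [1 vs 3, 7 vs 6, 2 vs 2] → B does not strictly dominate C (column X: 1 ≤ 3)
  C vs A: [3 vs 1, 6 vs 1, 2 vs 7] → C does not strictly dominate A (column Z: 2 ≤ 7)
  C vs B: [3 vs 1, 6 vs 7, 2 vs 2] → C does not strictly dominate B (column Y: 6 ≤ 7)
No single strategy strictly dominates all others → no strictly dominant strategy.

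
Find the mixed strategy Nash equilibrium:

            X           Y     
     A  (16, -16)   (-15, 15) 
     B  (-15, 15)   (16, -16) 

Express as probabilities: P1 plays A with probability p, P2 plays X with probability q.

p = 0.5, q = 0.5

Work:
Find probabilities that make opponent indifferent:
P2 chooses q to make P1 indifferent between A and B
P1 chooses p to make P2 indifferent between X and Y
Mixed NE: P1 plays (A: 0.5, B: 0.5), P2 plays (X: 0.5, Y: 0.5)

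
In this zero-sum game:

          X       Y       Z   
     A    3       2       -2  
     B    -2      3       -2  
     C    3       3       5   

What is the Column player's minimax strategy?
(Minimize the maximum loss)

Column should play X or Y (all achieve the minimum), value = 3

Work:
Column player minimizes Row's maximum payoff:
Column X: max payoff to Row = 3
Column Y: max payoff to Row = 3
Column Z: max payoff to Row = 5
Minimum is 3, achieved by columns X, Y (tied).
Each of X or Y is a minimax strategy.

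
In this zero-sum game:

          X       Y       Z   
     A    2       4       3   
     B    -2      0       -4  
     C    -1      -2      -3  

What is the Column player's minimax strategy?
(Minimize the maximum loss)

Column should play X, value = 2

Work:
Column player minimizes Row's maximum payoff:
Column X: max payoff to Row = 2
Column Y: max payoff to Row = 4
Column Z: max payoff to Row = 3
Minimum is 2, achieved by column X.
Minimax strategy: X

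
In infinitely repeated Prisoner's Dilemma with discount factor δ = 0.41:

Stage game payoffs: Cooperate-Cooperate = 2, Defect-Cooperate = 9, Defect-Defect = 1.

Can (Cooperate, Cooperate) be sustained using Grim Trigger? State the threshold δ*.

δ* = 0.875; since δ = 0.41 < 0.875, cooperation cannot be sustained

Work:
For Grim Trigger:
Cooperate forever: 2/(1-δ)
Defect then punished: 9 + 1·δ/(1-δ)
Need: 2/(1-δ) ≥ 9 + 1·δ/(1-δ)
Solving: δ ≥ (T-R)/(T-P) = (9-2)/(9-1) = 0.875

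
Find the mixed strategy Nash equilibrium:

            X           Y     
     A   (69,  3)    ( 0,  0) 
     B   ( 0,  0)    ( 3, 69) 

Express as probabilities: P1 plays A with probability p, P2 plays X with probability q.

p = 0.9583, q = 0.0417

Work:
Find probabilities that make opponent indifferent:
P2 chooses q to make P1 indifferent between A and B
P1 chooses p to make P2 indifferent between X and Y
Mixed NE: P1 plays (A: 0.9583, B: 0.0417), P2 plays (X: 0.0417, Y: 0.9583)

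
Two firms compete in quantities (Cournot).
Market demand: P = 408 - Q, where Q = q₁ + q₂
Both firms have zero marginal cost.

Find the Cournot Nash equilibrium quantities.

q₁* = q₂* = 136.0; P* = 136.0

Work:
Profit: π_i = P·q_i = (a - q_i - q_j)·q_i
FOC: ∂π_i/∂q_i = a - 2q_i - q_j = 0
Reaction function: q_i = (408 - q_j)/2
Symmetry: q* = 408/3 = 136.0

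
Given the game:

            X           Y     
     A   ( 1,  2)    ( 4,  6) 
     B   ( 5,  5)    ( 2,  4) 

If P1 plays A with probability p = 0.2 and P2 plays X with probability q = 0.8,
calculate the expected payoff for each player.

E[P1] = 3.84, E[P2] = 4.4

Work:
E[P1] = p·q·π₁(A,X) + p·(1-q)·π₁(A,Y) + (1-p)·q·π₁(B,X) + (1-p)·(1-q)·π₁(B,Y)
= 0.2·0.8·1 + 0.2·0.2·4 + 0.8·0.8·5 + 0.8·0.2·2
= 3.84

E[P2] = 4.4 (similar calculation)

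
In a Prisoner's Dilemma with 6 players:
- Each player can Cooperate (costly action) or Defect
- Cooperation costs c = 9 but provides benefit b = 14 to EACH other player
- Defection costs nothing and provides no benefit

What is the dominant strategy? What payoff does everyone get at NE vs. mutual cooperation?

Dominant: Defect; NE payoff = 0; Coop payoff = 61

Work:
Defect dominates (saves cost c = 9, benefit to others is external)
NE: All defect → everyone gets 0
If all cooperate: each receives (5)×14 - 9 = 61
Social dilemma: 61 > 0 but NE gives 0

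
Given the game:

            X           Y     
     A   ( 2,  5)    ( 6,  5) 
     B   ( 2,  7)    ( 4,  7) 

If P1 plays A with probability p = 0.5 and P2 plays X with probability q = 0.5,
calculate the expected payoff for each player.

E[P1] = 3.5, E[P2] = 6.0

Work:
E[P1] = p·q·π₁(A,X) + p·(1-q)·π₁(A,Y) + (1-p)·q·π₁(B,X) + (1-p)·(1-q)·π₁(B,Y)
= 0.5·0.5·2 + 0.5·0.5·6 + 0.5·0.5·2 + 0.5·0.5·4
= 3.5

E[P2] = 6.0 (similar calculation)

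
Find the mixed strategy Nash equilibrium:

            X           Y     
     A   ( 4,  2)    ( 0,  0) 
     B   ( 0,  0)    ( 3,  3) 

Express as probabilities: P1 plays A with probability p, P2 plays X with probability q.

p = 0.6, q = 0.4286

Work:
Find probabilities that make opponent indifferent:
P2 chooses q to make P1 indifferent between A and B
P1 chooses p to make P2 indifferent between X and Y
Mixed NE: P1 plays (A: 0.6, B: 0.4), P2 plays (X: 0.4286, Y: 0.5714)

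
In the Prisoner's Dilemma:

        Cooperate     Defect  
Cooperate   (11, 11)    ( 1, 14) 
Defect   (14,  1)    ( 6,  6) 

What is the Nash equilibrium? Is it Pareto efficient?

(Defect, Defect) is NE; not Pareto efficient

Work:
Defect dominates Cooperate for both players:
If P2 cooperates: Defect (14) > Cooperate (11)
If P2 defects: Defect (6) > Cooperate (1)
NE: (Defect, Defect) with payoff (6, 6)
But (Cooperate, Cooperate) = (11, 11) Pareto dominates (6, 6)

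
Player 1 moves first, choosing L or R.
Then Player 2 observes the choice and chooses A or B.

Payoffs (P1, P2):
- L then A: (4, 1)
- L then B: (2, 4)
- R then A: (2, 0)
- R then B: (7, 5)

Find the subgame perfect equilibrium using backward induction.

P1 plays R, P2 plays B after L and B after R; Payoff (7, 5)

Work:
Backward induction:
After L: P2 chooses B → P1 gets 2
After R: P2 chooses B → P1 gets 7
P1 chooses R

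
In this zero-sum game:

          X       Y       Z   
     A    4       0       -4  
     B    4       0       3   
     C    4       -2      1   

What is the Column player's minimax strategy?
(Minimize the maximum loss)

Column should play Y, value = 0

Work:
Column player minimizes Row's maximum payoff:
Column X: max payoff to Row = 4
Column Y: max payoff to Row = 0
Column Z: max payoff to Row = 3
Minimum is 0, achieved by column Y.
Minimax strategy: Y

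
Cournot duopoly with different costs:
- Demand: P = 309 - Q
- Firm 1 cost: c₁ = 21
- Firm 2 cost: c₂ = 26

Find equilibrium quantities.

q₁* = 97.67, q₂* = 92.67

Work:
Reaction: q₁ = (309 - 21 - q₂)/2
Reaction: q₂ = (309 - 26 - q₁)/2
Solve simultaneously:
q₁* = (309 - 2×21 + 26)/3 = 97.67
q₂* = (309 - 2×26 + 21)/3 = 92.67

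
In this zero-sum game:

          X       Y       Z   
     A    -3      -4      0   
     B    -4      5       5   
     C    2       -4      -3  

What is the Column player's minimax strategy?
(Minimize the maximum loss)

Column should play X, value = 2

Work:
Column player minimizes Row's maximum payoff:
Column X: max payoff to Row = 2
Column Y: max payoff to Row = 5
Column Z: max payoff to Row = 5
Minimum is 2, achieved by column X.
Minimax strategy: X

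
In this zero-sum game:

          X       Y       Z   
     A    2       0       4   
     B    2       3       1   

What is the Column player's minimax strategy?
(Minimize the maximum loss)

Column should play X, value = 2

Work:
Column player minimizes Row's maximum payoff:
Column X: max payoff to Row = 2
Column Y: max payoff to Row = 3
Column Z: max payoff to Row = 4
Minimum is 2, achieved by column X.
Minimax strategy: X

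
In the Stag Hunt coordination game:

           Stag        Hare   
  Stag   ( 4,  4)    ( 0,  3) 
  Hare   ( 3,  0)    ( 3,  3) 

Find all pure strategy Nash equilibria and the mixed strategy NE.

Pure NE: (Stag, Stag) and (Hare, Hare); Mixed NE: p = 0.75, q = 0.75

Work:
Check pure NE:
(Stag, Stag): (4, 4) - no unilateral deviation beneficial
(Hare, Hare): (3, 3) - no unilateral deviation beneficial
Mixed NE: P1 plays Stag with p = 0.75, P2 plays Stag with q = 0.75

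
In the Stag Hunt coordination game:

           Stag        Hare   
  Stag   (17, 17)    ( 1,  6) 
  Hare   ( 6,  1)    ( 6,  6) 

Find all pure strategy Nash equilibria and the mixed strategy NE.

Pure NE: (Stag, Stag) and (Hare, Hare); Mixed NE: p = 0.3125, q = 0.3125

Work:
Check pure NE:
(Stag, Stag): (17, 17) - no unilateral deviation beneficial
(Hare, Hare): (6, 6) - no unilateral deviation beneficial
Mixed NE: P1 plays Stag with p = 0.3125, P2 plays Stag with q = 0.3125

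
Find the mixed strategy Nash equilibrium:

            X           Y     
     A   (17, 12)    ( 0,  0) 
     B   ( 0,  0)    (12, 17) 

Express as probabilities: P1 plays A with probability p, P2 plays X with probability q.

p = 0.5862, q = 0.4138

Work:
Find probabilities that make opponent indifferent:
P2 chooses q to make P1 indifferent between A and B
P1 chooses p to make P2 indifferent between X and Y
Mixed NE: P1 plays (A: 0.5862, B: 0.4138), P2 plays (X: 0.4138, Y: 0.5862)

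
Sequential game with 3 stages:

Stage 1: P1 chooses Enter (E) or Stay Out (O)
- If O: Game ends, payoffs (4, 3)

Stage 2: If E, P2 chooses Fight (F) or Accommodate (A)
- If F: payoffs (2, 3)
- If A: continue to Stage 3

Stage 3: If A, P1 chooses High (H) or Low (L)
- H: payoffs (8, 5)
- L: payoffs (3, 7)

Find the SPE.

SPE: (E, A, H); Outcome (8, 5)

Work:
Stage 3: P1 chooses H (8 vs 3)
Stage 2: P2: F->3, A->5 (anticipating H). Choose A
Stage 1: P1: O->4, E->8 (anticipating A, H). Choose E
SPE path: E -> A -> H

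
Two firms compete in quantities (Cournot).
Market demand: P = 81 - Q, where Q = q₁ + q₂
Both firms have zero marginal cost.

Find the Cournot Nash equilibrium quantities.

q₁* = q₂* = 27.0; P* = 27.0

Work:
Profit: π_i = P·q_i = (a - q_i - q_j)·q_i
FOC: ∂π_i/∂q_i = a - 2q_i - q_j = 0
Reaction function: q_i = (81 - q_j)/2
Symmetry: q* = 81/3 = 27.0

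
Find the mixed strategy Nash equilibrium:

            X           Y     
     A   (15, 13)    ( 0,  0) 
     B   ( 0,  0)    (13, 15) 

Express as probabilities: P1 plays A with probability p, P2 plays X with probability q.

p = 0.5357, q = 0.4643

Work:
Find probabilities that make opponent indifferent:
P2 chooses q to make P1 indifferent between A and B
P1 chooses p to make P2 indifferent between X and Y
Mixed NE: P1 plays (A: 0.5357, B: 0.4643), P2 plays (X: 0.4643, Y: 0.5357)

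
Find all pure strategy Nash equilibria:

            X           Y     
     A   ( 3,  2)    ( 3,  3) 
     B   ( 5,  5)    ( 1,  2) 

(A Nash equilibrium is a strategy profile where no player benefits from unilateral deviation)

Nash equilibrium: (A, Y), (B, X)

Work:
Best responses:
  P1 vs X: payoffs [3, 5] → best response B (payoff 5)
  P1 vs Y: payoffs [3, 1] → best response A (payoff 3)
  P2 vs A: payoffs [2, 3] → best response Y (payoff 3)
  P2 vs B: payoffs [5, 2] → best response X (payoff 5)
Mutual best responses: (A,Y), (B,X) → Nash equilibria.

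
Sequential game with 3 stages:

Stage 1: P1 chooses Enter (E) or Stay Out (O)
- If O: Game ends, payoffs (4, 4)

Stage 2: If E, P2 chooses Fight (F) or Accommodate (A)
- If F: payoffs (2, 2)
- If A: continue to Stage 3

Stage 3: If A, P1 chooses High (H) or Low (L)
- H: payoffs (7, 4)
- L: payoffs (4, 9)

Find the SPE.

SPE: (E, A, H); Outcome (7, 4)

Work:
Stage 3: P1 chooses H (7 vs 4)
Stage 2: P2: F->2, A->4 (anticipating H). Choose A
Stage 1: P1: O->4, E->7 (anticipating A, H). Choose E
SPE path: E -> A -> H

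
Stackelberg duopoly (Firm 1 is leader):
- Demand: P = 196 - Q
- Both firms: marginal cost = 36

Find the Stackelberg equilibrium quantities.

q₁* (leader) = 80.0, q₂* (follower) = 40.0

Work:
Follower's reaction: q₂ = (a - c - q₁)/2
Leader substitutes: π₁ = q₁·(a - q₁ - (a-c-q₁)/2 - c)
FOC: q₁* = (196 - 36)/2 = 80.00
Then: q₂* = (196 - 36 - 80.0)/2 = 40.00
Leader has first-mover advantage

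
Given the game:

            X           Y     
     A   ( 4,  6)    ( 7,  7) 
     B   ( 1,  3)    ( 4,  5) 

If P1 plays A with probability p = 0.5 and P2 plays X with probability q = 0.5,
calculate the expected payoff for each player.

E[P1] = 4.0, E[P2] = 5.25

Work:
E[P1] = p·q·π₁(A,X) + p·(1-q)·π₁(A,Y) + (1-p)·q·π₁(B,X) + (1-p)·(1-q)·π₁(B,Y)
= 0.5·0.5·4 + 0.5·0.5·7 + 0.5·0.5·1 + 0.5·0.5·4
= 4.0

E[P2] = 5.25 (similar calculation)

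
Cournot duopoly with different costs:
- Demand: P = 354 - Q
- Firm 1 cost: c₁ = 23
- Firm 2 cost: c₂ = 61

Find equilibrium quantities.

q₁* = 123.0, q₂* = 85.0

Work:
Reaction: q₁ = (354 - 23 - q₂)/2
Reaction: q₂ = (354 - 61 - q₁)/2
Solve simultaneously:
q₁* = (354 - 2×23 + 61)/3 = 123.0
q₂* = (354 - 2×61 + 23)/3 = 85.0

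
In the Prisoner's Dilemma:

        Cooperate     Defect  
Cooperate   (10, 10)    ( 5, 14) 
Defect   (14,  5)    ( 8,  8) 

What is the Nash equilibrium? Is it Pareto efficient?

(Defect, Defect) is NE; not Pareto efficient

Work:
Defect dominates Cooperate for both players:
If P2 cooperates: Defect (14) > Cooperate (10)
If P2 defects: Defect (8) > Cooperate (5)
NE: (Defect, Defect) with payoff (8, 8)
But (Cooperate, Cooperate) = (10, 10) Pareto dominates (8, 8)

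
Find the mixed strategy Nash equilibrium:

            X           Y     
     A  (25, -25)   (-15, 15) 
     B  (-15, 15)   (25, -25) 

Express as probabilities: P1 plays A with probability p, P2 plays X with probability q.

p = 0.5, q = 0.5

Work:
Find probabilities that make opponent indifferent:
P2 chooses q to make P1 indifferent between A and B
P1 chooses p to make P2 indifferent between X and Y
Mixed NE: P1 plays (A: 0.5, B: 0.5), P2 plays (X: 0.5, Y: 0.5)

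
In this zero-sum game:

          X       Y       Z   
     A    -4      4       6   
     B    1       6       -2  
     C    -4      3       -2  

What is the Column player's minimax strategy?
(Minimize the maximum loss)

Column should play X, value = 1

Work:
Column player minimizes Row's maximum payoff:
Column X: max payoff to Row = 1
Column Y: max payoff to Row = 6
Column Z: max payoff to Row = 6
Minimum is 1, achieved by column X.
Minimax strategy: X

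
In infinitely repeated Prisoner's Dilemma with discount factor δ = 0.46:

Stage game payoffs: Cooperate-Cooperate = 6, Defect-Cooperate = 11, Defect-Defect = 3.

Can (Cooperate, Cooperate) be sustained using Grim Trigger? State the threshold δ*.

δ* = 0.625; since δ = 0.46 < 0.625, cooperation cannot be sustained

Work:
For Grim Trigger:
Cooperate forever: 6/(1-δ)
Defect then punished: 11 + 3·δ/(1-δ)
Need: 6/(1-δ) ≥ 11 + 3·δ/(1-δ)
Solving: δ ≥ (T-R)/(T-P) = (11-6)/(11-3) = 0.625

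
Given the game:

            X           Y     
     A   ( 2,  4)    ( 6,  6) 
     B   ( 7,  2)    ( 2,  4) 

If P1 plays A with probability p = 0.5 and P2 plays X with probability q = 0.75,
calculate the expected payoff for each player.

E[P1] = 4.375, E[P2] = 3.5

Work:
E[P1] = p·q·π₁(A,X) + p·(1-q)·π₁(A,Y) + (1-p)·q·π₁(B,X) + (1-p)·(1-q)·π₁(B,Y)
= 0.5·0.75·2 + 0.5·0.25·6 + 0.5·0.75·7 + 0.5·0.25·2
= 4.375

E[P2] = 3.5 (similar calculation)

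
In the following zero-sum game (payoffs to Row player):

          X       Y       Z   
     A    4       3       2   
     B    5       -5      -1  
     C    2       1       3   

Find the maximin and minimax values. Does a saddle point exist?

Maximin = 2, Minimax = 3, Saddle: False

Work:
Row minimums: [2, -5, 1] → maximin = 2
Column maximums: [5, 3, 3] → minimax = 3
No saddle point (maximin ≠ minimax). Mixed strategy needed.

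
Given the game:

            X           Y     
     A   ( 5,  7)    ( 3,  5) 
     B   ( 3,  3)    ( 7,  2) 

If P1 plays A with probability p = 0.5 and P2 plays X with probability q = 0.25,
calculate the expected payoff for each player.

E[P1] = 4.75, E[P2] = 3.875

Work:
E[P1] = p·q·π₁(A,X) + p·(1-q)·π₁(A,Y) + (1-p)·q·π₁(B,X) + (1-p)·(1-q)·π₁(B,Y)
= 0.5·0.25·5 + 0.5·0.75·3 + 0.5·0.25·3 + 0.5·0.75·7
= 4.75

E[P2] = 3.875 (similar calculation)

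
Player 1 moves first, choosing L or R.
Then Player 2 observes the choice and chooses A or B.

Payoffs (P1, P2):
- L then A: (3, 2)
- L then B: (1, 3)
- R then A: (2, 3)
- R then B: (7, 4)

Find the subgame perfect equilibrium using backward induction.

P1 plays R, P2 plays B after L and B after R; Payoff (7, 4)

Work:
Backward induction:
After L: P2 chooses B → P1 gets 1
After R: P2 chooses B → P1 gets 7
P1 chooses R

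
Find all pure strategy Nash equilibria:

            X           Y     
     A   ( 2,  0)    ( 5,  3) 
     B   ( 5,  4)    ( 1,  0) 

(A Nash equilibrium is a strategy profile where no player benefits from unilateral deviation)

Nash equilibrium: (A, Y), (B, X)

Work:
Best responses:
  P1 vs X: payoffs [2, 5] → best response B (payoff 5)
  P1 vs Y: payoffs [5, 1] → best response A (payoff 5)
  P2 vs A: payoffs [0, 3] → best response Y (payoff 3)
  P2 vs B: payoffs [4, 0] → best response X (payoff 4)
Mutual best responses: (A,Y), (B,X) → Nash equilibria.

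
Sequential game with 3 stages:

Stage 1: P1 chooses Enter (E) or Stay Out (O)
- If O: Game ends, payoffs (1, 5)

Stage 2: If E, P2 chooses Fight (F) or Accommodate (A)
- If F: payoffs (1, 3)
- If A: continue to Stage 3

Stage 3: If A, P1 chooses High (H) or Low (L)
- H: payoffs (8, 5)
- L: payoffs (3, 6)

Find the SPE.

SPE: (E, A, H); Outcome (8, 5)

Work:
Stage 3: P1 chooses H (8 vs 3)
Stage 2: P2: F->3, A->5 (anticipating H). Choose A
Stage 1: P1: O->1, E->8 (anticipating A, H). Choose E
SPE path: E -> A -> H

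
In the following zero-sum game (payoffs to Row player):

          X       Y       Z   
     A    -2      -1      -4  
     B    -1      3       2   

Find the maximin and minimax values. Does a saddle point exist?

Maximin = -1, Minimax = -1, Saddle: True

Work:
Row minimums: [-4, -1] → maximin = -1
Column maximums: [-1, 3, 2] → minimax = -1
Saddle point exists! Game value = -1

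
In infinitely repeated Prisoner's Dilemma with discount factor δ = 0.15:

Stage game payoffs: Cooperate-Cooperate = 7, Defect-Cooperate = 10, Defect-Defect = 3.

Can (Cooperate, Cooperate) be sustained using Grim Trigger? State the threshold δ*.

δ* = 0.4286; since δ = 0.15 < 0.4286, cooperation cannot be sustained

Work:
For Grim Trigger:
Cooperate forever: 7/(1-δ)
Defect then punished: 10 + 3·δ/(1-δ)
Need: 7/(1-δ) ≥ 10 + 3·δ/(1-δ)
Solving: δ ≥ (T-R)/(T-P) = (10-7)/(10-3) = 0.4286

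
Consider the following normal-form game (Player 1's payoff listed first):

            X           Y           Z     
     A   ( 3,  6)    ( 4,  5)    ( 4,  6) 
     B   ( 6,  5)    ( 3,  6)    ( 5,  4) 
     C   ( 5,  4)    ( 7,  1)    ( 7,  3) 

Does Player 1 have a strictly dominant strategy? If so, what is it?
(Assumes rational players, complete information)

No strictly dominant strategy exists for Player 1

Work:
A strategy strictly dominates another if it gives a strictly higher payoff against every opponent action. Compare each pair of P1's strategies column-by-column:
  A vs B: [3 vs 6, 4 vs 3, 4 vs 5] → A does not strictly dominate B (column X: 3 ≤ 6)
  A vs C: [3 vs 5, 4 vs 7, 4 vs 7] → A does not strictly dominate C (column X: 3 ≤ 5)
  B vs A: [6 vs 3, 3 vs 4, 5 vs 4] → B does not strictly dominate A (column Y: 3 ≤ 4)
  B vs C: [6 vs 5, 3 vs 7, 5 vs 7] → B does not strictly dominate C (column Y: 3 ≤ 7)
  C vs A: [5 vs 3, 7 vs 4, 7 vs 4] → C strictly dominates A
  C vs B: [5 vs 6, 7 vs 3, 7 vs 5] → C does not strictly dominate B (column X: 5 ≤ 6)
No single strategy strictly dominates all others → no strictly dominant strategy.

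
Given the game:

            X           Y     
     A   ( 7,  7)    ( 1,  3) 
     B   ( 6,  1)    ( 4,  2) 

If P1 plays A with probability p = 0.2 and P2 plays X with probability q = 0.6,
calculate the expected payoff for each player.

E[P1] = 5.08, E[P2] = 2.2

Work:
E[P1] = p·q·π₁(A,X) + p·(1-q)·π₁(A,Y) + (1-p)·q·π₁(B,X) + (1-p)·(1-q)·π₁(B,Y)
= 0.2·0.6·7 + 0.2·0.4·1 + 0.8·0.6·6 + 0.8·0.4·4
= 5.08

E[P2] = 2.2 (similar calculation)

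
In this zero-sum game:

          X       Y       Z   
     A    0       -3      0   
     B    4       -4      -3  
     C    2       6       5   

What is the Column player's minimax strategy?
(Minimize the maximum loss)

Column should play X, value = 4

Work:
Column player minimizes Row's maximum payoff:
Column X: max payoff to Row = 4
Column Y: max payoff to Row = 6
Column Z: max payoff to Row = 5
Minimum is 4, achieved by column X.
Minimax strategy: X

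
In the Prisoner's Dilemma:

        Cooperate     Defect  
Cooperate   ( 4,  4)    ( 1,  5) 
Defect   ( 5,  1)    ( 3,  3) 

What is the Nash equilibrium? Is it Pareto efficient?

(Defect, Defect) is NE; not Pareto efficient

Work:
Defect dominates Cooperate for both players:
If P2 cooperates: Defect (5) > Cooperate (4)
If P2 defects: Defect (3) > Cooperate (1)
NE: (Defect, Defect) with payoff (3, 3)
But (Cooperate, Cooperate) = (4, 4) Pareto dominates (3, 3)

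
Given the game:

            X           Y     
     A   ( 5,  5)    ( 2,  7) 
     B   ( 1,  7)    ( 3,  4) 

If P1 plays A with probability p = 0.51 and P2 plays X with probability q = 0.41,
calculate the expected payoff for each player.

E[P1] = 2.7155, E[P2] = 5.7145

Work:
E[P1] = p·q·π₁(A,X) + p·(1-q)·π₁(A,Y) + (1-p)·q·π₁(B,X) + (1-p)·(1-q)·π₁(B,Y)
= 0.51·0.41·5 + 0.51·0.59·2 + 0.49·0.41·1 + 0.49·0.59·3
= 2.7155

E[P2] = 5.7145 (similar calculation)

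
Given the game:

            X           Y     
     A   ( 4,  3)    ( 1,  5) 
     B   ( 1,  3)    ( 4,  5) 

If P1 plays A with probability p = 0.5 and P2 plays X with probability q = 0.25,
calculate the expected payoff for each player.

E[P1] = 2.5, E[P2] = 4.5

Work:
E[P1] = p·q·π₁(A,X) + p·(1-q)·π₁(A,Y) + (1-p)·q·π₁(B,X) + (1-p)·(1-q)·π₁(B,Y)
= 0.5·0.25·4 + 0.5·0.75·1 + 0.5·0.25·1 + 0.5·0.75·4
= 2.5

E[P2] = 4.5 (similar calculation)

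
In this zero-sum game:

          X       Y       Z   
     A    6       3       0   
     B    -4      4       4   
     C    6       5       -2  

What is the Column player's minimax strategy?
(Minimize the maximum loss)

Column should play Z, value = 4

Work:
Column player minimizes Row's maximum payoff:
Column X: max payoff to Row = 6
Column Y: max payoff to Row = 5
Column Z: max payoff to Row = 4
Minimum is 4, achieved by column Z.
Minimax strategy: Z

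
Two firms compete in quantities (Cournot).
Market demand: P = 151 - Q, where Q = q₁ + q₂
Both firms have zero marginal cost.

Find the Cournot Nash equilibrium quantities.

q₁* = q₂* = 50.33; P* = 50.33

Work:
Profit: π_i = P·q_i = (a - q_i - q_j)·q_i
FOC: ∂π_i/∂q_i = a - 2q_i - q_j = 0
Reaction function: q_i = (151 - q_j)/2
Symmetry: q* = 151/3 = 50.33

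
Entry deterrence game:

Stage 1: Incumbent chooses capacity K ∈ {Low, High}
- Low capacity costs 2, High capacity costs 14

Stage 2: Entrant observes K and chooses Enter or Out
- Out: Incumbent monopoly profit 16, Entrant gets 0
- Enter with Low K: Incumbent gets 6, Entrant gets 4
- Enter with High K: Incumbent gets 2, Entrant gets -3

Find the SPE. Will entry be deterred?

SPE: (Low, Enter|Low, Out|High); Entry not deterred. Incumbent net profit = 4, Entrant gets 4

Work:
After Low K: Entrant enters (4 > 0)
After High K: Entrant stays out (-3 < 0)
Incumbent: Low → 6−2=4, High → 16−14=2
Incumbent chooses Low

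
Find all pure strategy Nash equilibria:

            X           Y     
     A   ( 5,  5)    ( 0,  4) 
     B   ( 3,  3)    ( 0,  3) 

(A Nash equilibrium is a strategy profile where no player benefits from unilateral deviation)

Nash equilibrium: (A, X), (B, Y)

Work:
Best responses:
  P1 vs X: payoffs [5, 3] → best response A (payoff 5)
  P1 vs Y: payoffs [0, 0] → best response A/B (payoff 0)
  P2 vs A: payoffs [5, 4] → best response X (payoff 5)
  P2 vs B: payoffs [3, 3] → best response X/Y (payoff 3)
Mutual best responses: (A,X), (B,Y) → Nash equilibria.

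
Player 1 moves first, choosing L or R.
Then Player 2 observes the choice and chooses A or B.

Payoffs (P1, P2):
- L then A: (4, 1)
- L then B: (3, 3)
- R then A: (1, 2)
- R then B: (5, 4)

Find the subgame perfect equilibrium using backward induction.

P1 plays R, P2 plays B after L and B after R; Payoff (5, 4)

Work:
Backward induction:
After L: P2 chooses B → P1 gets 3
After R: P2 chooses B → P1 gets 5
P1 chooses R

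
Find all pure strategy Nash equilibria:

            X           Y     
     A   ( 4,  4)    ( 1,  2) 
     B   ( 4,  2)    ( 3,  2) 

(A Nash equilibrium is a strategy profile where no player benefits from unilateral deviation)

Nash equilibrium: (A, X), (B, X), (B, Y)

Work:
Best responses:
  P1 vs X: payoffs [4, 4] → best response A/B (payoff 4)
  P1 vs Y: payoffs [1, 3] → best response B (payoff 3)
  P2 vs A: payoffs [4, 2] → best response X (payoff 4)
  P2 vs B: payoffs [2, 2] → best response X/Y (payoff 2)
Mutual best responses: (A,X), (B,X), (B,Y) → Nash equilibria.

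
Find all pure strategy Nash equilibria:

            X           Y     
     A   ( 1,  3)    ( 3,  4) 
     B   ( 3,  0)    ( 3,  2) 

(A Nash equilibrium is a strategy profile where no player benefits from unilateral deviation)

Nash equilibrium: (A, Y), (B, Y)

Work:
Best responses:
  P1 vs X: payoffs [1, 3] → best response B (payoff 3)
  P1 vs Y: payoffs [3, 3] → best response A/B (payoff 3)
  P2 vs A: payoffs [3, 4] → best response Y (payoff 4)
  P2 vs B: payoffs [0, 2] → best response Y (payoff 2)
Mutual best responses: (A,Y), (B,Y) → Nash equilibria.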